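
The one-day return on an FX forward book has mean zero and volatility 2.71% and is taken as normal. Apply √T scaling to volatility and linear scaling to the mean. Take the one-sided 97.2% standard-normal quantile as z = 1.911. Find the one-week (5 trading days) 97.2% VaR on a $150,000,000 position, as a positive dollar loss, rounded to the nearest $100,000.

σ_{5d} = 2.71% × √5 = 6.060%.
VaR = 1.911 × 6.060% = 11.581%.
On $150,000,000: 0.11581 × $150,000,000 = $17,371,500.

$17,400,000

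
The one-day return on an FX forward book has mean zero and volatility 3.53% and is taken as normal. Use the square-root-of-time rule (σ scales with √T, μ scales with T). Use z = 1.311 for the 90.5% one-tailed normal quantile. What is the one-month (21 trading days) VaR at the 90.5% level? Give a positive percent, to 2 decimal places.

21.21%

σ_{21d} = 3.53% × √21 = 16.176%.
VaR = 1.311 × 16.176% = 21.207%.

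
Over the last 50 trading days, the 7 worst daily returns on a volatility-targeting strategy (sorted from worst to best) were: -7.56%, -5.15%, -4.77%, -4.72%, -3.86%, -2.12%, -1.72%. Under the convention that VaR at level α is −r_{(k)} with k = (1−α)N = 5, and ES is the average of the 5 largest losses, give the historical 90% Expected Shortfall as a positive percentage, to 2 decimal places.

5.21%

The 5 worst returns sum to -26.06%.
ES = −(-26.06%) / 5 = 5.212% ≈ 5.21%.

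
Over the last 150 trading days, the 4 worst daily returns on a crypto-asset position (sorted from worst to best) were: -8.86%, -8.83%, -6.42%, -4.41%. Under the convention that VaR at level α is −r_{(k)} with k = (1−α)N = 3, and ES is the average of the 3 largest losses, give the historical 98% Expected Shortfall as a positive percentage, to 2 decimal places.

The 3 worst returns sum to -24.11%.
ES = −(-24.11%) / 3 = 8.0366…% ≈ 8.04%.

8.04%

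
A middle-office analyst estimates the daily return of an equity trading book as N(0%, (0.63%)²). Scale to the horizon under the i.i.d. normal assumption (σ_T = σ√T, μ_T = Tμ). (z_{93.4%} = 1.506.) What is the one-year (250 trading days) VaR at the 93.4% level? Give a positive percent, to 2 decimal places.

15.00%

σ_{250d} = 0.63% × √250 = 9.961%.
VaR = 1.506 × 9.961% = 15.001%.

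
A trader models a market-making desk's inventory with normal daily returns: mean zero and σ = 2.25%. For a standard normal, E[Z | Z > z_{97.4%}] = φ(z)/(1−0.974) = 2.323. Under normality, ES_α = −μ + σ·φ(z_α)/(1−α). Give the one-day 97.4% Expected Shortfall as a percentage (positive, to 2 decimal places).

ES = 2.25% × 2.323 = 5.227%.

5.23%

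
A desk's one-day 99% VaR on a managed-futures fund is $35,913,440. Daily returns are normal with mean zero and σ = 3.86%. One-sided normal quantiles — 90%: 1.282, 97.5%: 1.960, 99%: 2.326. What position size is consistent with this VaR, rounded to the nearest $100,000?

$400,000,000

VaR as a fraction of value: z·σ = 2.326 × 3.86% = 8.97836%.
Position = $35,913,440 / 0.0897836 = $400,000,000.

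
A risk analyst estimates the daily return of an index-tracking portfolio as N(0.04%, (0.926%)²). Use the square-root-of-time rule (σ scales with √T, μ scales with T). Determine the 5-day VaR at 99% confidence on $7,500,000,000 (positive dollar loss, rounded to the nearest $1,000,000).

At 99%, z = 2.326.
σ_{5d} = 0.926% × √5 = 2.071%; μ_{5d} = 5 × 0.04% = 0.200%.
VaR = −(0.200%) + 2.326 × 2.071% = 4.617%.
On $7,500,000,000: 0.04617 × $7,500,000,000 = $346,275,000.

$346,000,000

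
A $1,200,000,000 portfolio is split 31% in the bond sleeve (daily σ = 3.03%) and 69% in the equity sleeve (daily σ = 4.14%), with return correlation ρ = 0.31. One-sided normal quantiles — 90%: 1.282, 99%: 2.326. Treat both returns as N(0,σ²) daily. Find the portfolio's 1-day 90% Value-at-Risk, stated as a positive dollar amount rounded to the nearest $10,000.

σ_p² = 0.31²·3.03² + 0.69²·4.14² + 2·0.31·0.31·0.69·3.03·4.14 = 10.7060 (%²).
σ_p = √10.7060 = 3.272%.
VaR = 1.282 × 3.272% = 4.195%; on $1,200,000,000 that is $50,340,000.

$50,340,000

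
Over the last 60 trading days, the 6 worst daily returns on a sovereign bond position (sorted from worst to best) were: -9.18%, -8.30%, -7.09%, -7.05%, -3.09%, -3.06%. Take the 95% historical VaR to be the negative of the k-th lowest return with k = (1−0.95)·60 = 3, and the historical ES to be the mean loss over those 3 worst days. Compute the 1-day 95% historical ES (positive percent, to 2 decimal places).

The 3 worst returns sum to -24.57%.
ES = −(-24.57%) / 3 = 8.19%.

8.19%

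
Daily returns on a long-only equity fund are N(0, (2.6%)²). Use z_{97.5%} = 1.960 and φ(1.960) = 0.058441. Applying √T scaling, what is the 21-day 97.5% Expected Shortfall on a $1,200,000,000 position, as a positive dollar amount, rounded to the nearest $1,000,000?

σ_{21d} = 2.6% × √21 = 11.915%.
ES multiplier = φ(z)/(1−α) = 0.058441/0.025 = 2.338.
ES = 11.915% × 2.338 = 27.857%; on $1,200,000,000: $334,284,000.

$334,000,000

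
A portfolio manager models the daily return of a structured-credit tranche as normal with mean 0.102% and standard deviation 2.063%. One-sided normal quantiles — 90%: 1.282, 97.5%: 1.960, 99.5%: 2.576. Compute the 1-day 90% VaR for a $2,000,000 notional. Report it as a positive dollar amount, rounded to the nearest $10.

VaR = −μ + z·σ = −(0.102%) + 1.282 × 2.063% = 2.543%.
On $2,000,000: 0.02543 × $2,000,000 = $50,860.

$50,860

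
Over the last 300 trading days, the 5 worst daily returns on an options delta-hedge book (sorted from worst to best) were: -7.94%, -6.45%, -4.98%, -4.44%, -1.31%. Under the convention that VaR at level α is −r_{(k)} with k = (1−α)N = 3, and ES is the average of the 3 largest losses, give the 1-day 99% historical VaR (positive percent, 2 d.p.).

k = 3; the 3rd lowest return is -4.98%, so VaR = 4.98%.

4.98%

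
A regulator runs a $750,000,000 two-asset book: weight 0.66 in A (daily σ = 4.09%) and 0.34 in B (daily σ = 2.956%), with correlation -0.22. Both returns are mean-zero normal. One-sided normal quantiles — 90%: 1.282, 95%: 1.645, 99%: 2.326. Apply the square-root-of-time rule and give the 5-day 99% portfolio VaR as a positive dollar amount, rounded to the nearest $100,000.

σ_p = √(0.66²·4.09² + 0.34²·2.956² + 2·-0.22·0.66·0.34·4.09·2.956) = 2.665%.
σ_{5d} = 2.665% × √5 = 5.959%.
VaR = 2.326 × 5.959% = 13.861%; on $750,000,000 that is $103,957,500.

$104,000,000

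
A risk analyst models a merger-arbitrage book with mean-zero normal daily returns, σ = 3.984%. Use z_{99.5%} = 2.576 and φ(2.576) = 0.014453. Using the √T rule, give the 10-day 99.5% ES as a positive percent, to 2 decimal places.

36.42%

σ_{10d} = 3.984% × √10 = 12.599%.
ES multiplier = φ(z)/(1−α) = 0.014453/0.005 = 2.891.
ES = 12.599% × 2.891 = 36.424%.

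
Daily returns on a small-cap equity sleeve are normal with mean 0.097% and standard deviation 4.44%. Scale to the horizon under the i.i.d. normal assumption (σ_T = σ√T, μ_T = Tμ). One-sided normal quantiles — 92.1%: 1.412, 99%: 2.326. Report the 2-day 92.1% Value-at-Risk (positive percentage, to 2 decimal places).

σ_{2d} = 4.44% × √2 = 6.279%; μ_{2d} = 2 × 0.097% = 0.194%.
VaR = −(0.194%) + 1.412 × 6.279% = 8.672%.

8.67%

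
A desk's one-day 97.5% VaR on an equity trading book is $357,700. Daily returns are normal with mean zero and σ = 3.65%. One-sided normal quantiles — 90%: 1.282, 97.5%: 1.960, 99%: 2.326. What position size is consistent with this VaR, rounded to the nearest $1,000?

VaR as a fraction of value: z·σ = 1.960 × 3.65% = 7.154%.
Position = $357,700 / 0.07154 = $5,000,000.

$5,000,000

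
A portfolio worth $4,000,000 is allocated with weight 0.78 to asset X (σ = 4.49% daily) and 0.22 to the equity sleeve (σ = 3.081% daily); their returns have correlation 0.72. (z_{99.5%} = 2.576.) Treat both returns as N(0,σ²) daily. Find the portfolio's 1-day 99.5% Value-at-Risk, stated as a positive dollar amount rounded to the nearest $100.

$414,000

σ_p² = 0.78²·4.49² + 0.22²·3.081² + 2·0.72·0.78·0.22·4.49·3.081 = 16.1432 (%²).
σ_p = √16.1432 = 4.018%.
VaR = 2.576 × 4.018% = 10.350%; on $4,000,000 that is $414,000.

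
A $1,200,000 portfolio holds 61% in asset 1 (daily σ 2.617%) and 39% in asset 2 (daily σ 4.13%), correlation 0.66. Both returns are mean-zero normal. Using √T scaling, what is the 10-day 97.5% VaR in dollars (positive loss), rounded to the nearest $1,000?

σ_p = √(0.61²·2.617² + 0.39²·4.13² + 2·0.66·0.61·0.39·2.617·4.13) = 2.922%.
σ_{10d} = 2.922% × √10 = 9.240%.
z(97.5%) = 1.960.
VaR = 1.960 × 9.240% = 18.110%; on $1,200,000 that is $217,320.

$217,000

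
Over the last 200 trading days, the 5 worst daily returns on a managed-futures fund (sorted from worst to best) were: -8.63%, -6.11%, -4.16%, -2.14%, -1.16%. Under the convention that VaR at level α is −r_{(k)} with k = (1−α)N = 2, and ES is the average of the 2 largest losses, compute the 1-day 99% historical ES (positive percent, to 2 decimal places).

7.37%

The 2 worst returns sum to -14.74%.
ES = −(-14.74%) / 2 = 7.37%.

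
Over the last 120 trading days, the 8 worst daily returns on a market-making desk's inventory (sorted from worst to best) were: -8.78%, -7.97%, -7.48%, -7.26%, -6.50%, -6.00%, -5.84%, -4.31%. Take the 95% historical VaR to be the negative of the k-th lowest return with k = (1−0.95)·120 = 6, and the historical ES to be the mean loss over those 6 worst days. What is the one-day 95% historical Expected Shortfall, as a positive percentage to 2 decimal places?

7.33%

The 6 worst returns sum to -43.99%.
ES = −(-43.99%) / 6 = 7.3316…% ≈ 7.33%.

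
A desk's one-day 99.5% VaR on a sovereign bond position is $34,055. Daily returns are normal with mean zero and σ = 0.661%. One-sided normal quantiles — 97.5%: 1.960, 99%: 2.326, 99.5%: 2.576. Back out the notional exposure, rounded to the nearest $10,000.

VaR as a fraction of value: z·σ = 2.576 × 0.661% = 1.70274%.
Position = $34,055 / 0.0170274 = $2,000,016.

$2,000,000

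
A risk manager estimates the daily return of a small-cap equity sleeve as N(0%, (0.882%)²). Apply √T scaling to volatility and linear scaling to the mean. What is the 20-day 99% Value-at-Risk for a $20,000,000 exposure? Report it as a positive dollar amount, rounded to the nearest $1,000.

$1,835,000

At 99%, z = 2.326.
σ_{20d} = 0.882% × √20 = 3.944%.
VaR = 2.326 × 3.944% = 9.174%.
On $20,000,000: 0.09174 × $20,000,000 = $1,834,800.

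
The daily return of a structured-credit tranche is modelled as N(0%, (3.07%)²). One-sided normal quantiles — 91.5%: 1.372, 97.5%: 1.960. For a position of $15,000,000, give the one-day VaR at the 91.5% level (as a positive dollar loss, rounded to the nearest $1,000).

VaR = z·σ = 1.372 × 3.07% = 4.212%.
On $15,000,000: 0.04212 × $15,000,000 = $631,800.

$632,000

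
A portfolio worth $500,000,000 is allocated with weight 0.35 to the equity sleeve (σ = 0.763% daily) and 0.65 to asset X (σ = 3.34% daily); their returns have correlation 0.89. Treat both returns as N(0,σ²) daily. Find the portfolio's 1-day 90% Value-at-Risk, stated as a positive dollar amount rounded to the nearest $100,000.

$15,500,000

σ_p² = 0.35²·0.763² + 0.65²·3.34² + 2·0.89·0.35·0.65·0.763·3.34 = 5.8165 (%²).
σ_p = √5.8165 = 2.412%.
At 90%, z = 1.282.
VaR = 1.282 × 2.412% = 3.092%; on $500,000,000 that is $15,460,000.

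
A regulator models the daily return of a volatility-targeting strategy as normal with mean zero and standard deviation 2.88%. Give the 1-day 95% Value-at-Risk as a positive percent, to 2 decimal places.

4.74%

At 95% one-sided, z = 1.645.
VaR = z·σ = 1.645 × 2.88% = 4.738%.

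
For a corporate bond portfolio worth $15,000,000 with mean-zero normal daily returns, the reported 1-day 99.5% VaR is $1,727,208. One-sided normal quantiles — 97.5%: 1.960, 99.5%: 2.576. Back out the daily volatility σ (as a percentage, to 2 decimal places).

4.47%

VaR as a fraction: $1,727,208 / $15,000,000 = 11.515%.
σ = VaR / z = 11.515% / 2.576 = 4.470%.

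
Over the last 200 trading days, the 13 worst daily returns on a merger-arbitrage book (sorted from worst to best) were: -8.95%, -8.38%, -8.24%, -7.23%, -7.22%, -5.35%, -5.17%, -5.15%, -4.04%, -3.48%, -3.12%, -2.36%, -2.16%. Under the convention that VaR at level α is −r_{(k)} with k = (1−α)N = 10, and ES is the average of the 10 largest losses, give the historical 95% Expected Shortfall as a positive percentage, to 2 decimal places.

6.32%

The 10 worst returns sum to -63.21%.
ES = −(-63.21%) / 10 = 6.321% ≈ 6.32%.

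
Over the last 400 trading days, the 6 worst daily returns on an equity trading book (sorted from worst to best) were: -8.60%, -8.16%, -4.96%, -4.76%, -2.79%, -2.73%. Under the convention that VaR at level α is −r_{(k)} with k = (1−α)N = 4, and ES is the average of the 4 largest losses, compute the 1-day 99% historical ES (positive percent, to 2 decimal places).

The 4 worst returns sum to -26.48%.
ES = −(-26.48%) / 4 = 6.62%.

6.62%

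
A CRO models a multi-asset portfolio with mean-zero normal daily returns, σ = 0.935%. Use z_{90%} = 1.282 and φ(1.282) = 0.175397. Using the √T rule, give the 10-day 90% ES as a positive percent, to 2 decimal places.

σ_{10d} = 0.935% × √10 = 2.957%.
ES multiplier = φ(z)/(1−α) = 0.175397/0.1 = 1.754.
ES = 2.957% × 1.754 = 5.187%.

5.19%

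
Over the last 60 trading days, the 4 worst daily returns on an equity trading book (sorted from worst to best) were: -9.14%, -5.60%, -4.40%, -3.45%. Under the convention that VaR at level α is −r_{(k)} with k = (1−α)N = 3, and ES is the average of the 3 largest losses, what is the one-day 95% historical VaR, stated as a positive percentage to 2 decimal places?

k = 3; the 3rd lowest return is -4.40%, so VaR = 4.40%.

4.40%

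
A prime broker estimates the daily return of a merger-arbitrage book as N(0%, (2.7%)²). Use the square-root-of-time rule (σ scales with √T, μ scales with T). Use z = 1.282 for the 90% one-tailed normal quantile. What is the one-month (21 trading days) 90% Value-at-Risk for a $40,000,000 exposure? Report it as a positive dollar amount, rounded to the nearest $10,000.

σ_{21d} = 2.7% × √21 = 12.373%.
VaR = 1.282 × 12.373% = 15.862%.
On $40,000,000: 0.15862 × $40,000,000 = $6,344,800.

$6,340,000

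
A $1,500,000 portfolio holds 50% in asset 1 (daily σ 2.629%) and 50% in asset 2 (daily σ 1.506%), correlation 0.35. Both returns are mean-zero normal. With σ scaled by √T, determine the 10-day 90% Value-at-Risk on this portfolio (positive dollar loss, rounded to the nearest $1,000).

σ_p = √(0.5²·2.629² + 0.5²·1.506² + 2·0.35·0.5·0.5·2.629·1.506) = 1.729%.
σ_{10d} = 1.729% × √10 = 5.468%.
z(90%) = 1.282.
VaR = 1.282 × 5.468% = 7.010%; on $1,500,000 that is $105,150.

$105,000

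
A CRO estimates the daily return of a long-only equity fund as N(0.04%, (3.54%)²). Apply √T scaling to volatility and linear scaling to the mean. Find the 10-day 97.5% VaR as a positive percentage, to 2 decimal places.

At 97.5%, z = 1.960.
σ_{10d} = 3.54% × √10 = 11.194%; μ_{10d} = 10 × 0.04% = 0.400%.
VaR = −(0.400%) + 1.960 × 11.194% = 21.540%.

21.54%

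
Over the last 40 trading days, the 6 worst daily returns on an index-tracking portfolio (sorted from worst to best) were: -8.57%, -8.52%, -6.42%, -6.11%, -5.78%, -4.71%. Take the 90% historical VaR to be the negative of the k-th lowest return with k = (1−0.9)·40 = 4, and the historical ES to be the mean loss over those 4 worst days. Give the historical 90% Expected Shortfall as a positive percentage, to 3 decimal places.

The 4 worst returns sum to -29.62%.
ES = −(-29.62%) / 4 = 7.405%.

7.405%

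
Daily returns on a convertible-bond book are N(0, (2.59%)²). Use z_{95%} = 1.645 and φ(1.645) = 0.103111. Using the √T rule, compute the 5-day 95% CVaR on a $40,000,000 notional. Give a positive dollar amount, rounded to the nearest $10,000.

σ_{5d} = 2.59% × √5 = 5.791%.
ES multiplier = φ(z)/(1−α) = 0.103111/0.05 = 2.062.
ES = 5.791% × 2.062 = 11.941%; on $40,000,000: $4,776,400.

$4,780,000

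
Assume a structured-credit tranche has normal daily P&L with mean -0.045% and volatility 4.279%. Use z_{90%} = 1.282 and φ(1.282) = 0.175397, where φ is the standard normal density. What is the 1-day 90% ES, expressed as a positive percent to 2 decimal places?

Tail multiplier: φ(z)/(1−α) = 0.175397 / 0.1 = 1.754.
ES = −(-0.045%) + 4.279% × 1.754 = 7.550%.

7.55%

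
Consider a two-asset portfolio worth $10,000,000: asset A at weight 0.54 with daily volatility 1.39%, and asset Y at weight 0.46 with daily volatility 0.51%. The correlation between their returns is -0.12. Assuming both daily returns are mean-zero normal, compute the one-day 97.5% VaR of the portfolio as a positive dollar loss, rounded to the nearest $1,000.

$149,000

σ_p² = 0.54²·1.39² + 0.46²·0.51² + 2·-0.12·0.54·0.46·1.39·0.51 = 0.5762 (%²).
σ_p = √0.5762 = 0.759%.
At 97.5%, z = 1.960.
VaR = 1.960 × 0.759% = 1.488%; on $10,000,000 that is $148,800.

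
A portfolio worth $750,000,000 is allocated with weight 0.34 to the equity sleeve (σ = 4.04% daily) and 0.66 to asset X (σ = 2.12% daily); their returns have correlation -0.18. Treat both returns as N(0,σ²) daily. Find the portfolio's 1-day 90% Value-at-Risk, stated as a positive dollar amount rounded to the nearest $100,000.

$17,100,000

σ_p² = 0.34²·4.04² + 0.66²·2.12² + 2·-0.18·0.34·0.66·4.04·2.12 = 3.1526 (%²).
σ_p = √3.1526 = 1.776%.
At 90%, z = 1.282.
VaR = 1.282 × 1.776% = 2.277%; on $750,000,000 that is $17,077,500.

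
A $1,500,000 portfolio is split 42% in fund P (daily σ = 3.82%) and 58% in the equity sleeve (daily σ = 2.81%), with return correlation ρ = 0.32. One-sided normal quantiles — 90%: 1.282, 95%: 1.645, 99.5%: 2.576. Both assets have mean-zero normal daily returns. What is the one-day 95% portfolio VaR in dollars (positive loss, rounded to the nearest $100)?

$64,800

σ_p² = 0.42²·3.82² + 0.58²·2.81² + 2·0.32·0.42·0.58·3.82·2.81 = 6.9039 (%²).
σ_p = √6.9039 = 2.628%.
VaR = 1.645 × 2.628% = 4.323%; on $1,500,000 that is $64,845.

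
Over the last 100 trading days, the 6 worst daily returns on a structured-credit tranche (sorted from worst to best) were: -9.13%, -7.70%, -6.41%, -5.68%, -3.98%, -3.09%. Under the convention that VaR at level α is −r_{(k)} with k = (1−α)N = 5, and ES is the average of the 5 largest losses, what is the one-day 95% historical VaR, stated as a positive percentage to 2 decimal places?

3.98%

k = 5; the 5th lowest return is -3.98%, so VaR = 3.98%.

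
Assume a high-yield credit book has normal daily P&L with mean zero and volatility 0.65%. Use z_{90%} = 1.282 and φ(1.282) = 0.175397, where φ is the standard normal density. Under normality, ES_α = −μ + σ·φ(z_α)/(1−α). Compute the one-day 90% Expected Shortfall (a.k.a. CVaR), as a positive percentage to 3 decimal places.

1.140%

Tail multiplier: φ(z)/(1−α) = 0.175397 / 0.1 = 1.754.
ES = 0.65% × 1.754 = 1.140%.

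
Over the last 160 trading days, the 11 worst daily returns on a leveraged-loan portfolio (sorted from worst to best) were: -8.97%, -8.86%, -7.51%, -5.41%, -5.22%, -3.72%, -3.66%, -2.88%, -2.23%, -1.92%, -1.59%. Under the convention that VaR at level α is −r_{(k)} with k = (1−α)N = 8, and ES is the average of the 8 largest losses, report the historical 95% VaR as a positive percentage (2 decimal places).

k = 8; the 8th lowest return is -2.88%, so VaR = 2.88%.

2.88%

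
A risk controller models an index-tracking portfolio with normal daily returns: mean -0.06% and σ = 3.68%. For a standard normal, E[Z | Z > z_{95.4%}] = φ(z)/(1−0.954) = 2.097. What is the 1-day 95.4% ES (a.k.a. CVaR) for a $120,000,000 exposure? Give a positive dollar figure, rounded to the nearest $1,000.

$9,332,000

ES = −(-0.06%) + 3.68% × 2.097 = 7.777%.
On $120,000,000: 0.07777 × $120,000,000 = $9,332,400.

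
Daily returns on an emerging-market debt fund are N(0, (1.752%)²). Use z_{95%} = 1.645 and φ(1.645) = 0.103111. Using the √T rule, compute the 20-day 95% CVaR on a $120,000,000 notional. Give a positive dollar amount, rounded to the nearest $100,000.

σ_{20d} = 1.752% × √20 = 7.835%.
ES multiplier = φ(z)/(1−α) = 0.103111/0.05 = 2.062.
ES = 7.835% × 2.062 = 16.156%; on $120,000,000: $19,387,200.

$19,400,000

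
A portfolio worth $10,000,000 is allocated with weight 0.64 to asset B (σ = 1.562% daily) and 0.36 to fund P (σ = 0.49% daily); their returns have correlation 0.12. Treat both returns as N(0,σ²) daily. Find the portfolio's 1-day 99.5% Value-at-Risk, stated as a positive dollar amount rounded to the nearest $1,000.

$267,000

σ_p² = 0.64²·1.562² + 0.36²·0.49² + 2·0.12·0.64·0.36·1.562·0.49 = 1.0728 (%²).
σ_p = √1.0728 = 1.036%.
At 99.5%, z = 2.576.
VaR = 2.576 × 1.036% = 2.669%; on $10,000,000 that is $266,900.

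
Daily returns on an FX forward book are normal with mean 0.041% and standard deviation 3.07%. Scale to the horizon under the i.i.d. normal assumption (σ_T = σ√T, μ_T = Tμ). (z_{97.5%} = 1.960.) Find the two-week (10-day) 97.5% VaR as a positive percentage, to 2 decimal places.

σ_{10d} = 3.07% × √10 = 9.708%; μ_{10d} = 10 × 0.041% = 0.410%.
VaR = −(0.410%) + 1.960 × 9.708% = 18.618%.

18.62%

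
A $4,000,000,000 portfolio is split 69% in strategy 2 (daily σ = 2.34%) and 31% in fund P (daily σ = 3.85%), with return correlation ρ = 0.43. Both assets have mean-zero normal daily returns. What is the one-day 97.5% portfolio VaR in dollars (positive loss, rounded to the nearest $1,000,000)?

σ_p² = 0.69²·2.34² + 0.31²·3.85² + 2·0.43·0.69·0.31·2.34·3.85 = 5.6886 (%²).
σ_p = √5.6886 = 2.385%.
At 97.5%, z = 1.960.
VaR = 1.960 × 2.385% = 4.675%; on $4,000,000,000 that is $187,000,000.

$187,000,000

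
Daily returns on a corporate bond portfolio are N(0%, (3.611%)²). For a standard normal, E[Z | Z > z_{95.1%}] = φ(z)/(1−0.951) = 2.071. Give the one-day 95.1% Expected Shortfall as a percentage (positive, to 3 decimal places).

7.478%

ES = 3.611% × 2.071 = 7.478%.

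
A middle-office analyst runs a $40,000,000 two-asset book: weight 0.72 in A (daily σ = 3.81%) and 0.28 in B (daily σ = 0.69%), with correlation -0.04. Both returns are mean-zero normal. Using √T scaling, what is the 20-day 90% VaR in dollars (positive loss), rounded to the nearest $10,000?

σ_p = √(0.72²·3.81² + 0.28²·0.69² + 2·-0.04·0.72·0.28·3.81·0.69) = 2.742%.
σ_{20d} = 2.742% × √20 = 12.263%.
z(90%) = 1.282.
VaR = 1.282 × 12.263% = 15.721%; on $40,000,000 that is $6,288,400.

$6,290,000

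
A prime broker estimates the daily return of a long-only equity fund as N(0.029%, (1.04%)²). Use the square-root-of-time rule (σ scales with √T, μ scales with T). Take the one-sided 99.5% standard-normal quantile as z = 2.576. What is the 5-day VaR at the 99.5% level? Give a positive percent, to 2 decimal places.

5.85%

σ_{5d} = 1.04% × √5 = 2.326%; μ_{5d} = 5 × 0.029% = 0.145%.
VaR = −(0.145%) + 2.576 × 2.326% = 5.847%.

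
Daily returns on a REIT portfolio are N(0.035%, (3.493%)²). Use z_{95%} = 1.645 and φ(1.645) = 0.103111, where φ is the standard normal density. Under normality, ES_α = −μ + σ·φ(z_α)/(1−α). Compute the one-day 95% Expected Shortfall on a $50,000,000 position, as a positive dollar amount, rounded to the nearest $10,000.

$3,580,000

Tail multiplier: φ(z)/(1−α) = 0.103111 / 0.05 = 2.062.
ES = −(0.035%) + 3.493% × 2.062 = 7.168%.
On $50,000,000: 0.07168 × $50,000,000 = $3,584,000.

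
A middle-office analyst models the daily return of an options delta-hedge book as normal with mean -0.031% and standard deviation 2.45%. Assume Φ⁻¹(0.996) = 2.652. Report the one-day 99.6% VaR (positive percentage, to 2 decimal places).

VaR = −μ + z·σ = −(-0.031%) + 2.652 × 2.45% = 6.528%.

6.53%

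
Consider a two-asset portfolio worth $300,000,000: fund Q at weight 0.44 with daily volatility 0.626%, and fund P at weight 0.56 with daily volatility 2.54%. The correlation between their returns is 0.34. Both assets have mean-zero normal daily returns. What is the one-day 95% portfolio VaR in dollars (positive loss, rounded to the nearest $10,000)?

$7,590,000

σ_p² = 0.44²·0.626² + 0.56²·2.54² + 2·0.34·0.44·0.56·0.626·2.54 = 2.3655 (%²).
σ_p = √2.3655 = 1.538%.
At 95%, z = 1.645.
VaR = 1.645 × 1.538% = 2.530%; on $300,000,000 that is $7,590,000.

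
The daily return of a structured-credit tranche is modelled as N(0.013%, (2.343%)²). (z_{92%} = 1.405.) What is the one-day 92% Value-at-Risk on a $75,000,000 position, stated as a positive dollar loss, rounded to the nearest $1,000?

VaR = −μ + z·σ = −(0.013%) + 1.405 × 2.343% = 3.279%.
On $75,000,000: 0.03279 × $75,000,000 = $2,459,250.

$2,459,000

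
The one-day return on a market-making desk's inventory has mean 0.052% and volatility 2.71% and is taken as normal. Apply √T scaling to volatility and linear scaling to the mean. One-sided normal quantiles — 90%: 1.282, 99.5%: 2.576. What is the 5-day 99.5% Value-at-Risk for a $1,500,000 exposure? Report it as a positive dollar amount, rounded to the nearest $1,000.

σ_{5d} = 2.71% × √5 = 6.060%; μ_{5d} = 5 × 0.052% = 0.260%.
VaR = −(0.260%) + 2.576 × 6.060% = 15.351%.
On $1,500,000: 0.15351 × $1,500,000 = $230,265.

$230,000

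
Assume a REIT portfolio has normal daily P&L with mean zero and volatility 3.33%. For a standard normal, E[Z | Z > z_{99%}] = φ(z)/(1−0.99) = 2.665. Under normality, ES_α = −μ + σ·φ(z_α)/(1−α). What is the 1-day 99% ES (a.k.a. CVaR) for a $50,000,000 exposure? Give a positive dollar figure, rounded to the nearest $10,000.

$4,440,000

ES = 3.33% × 2.665 = 8.874%.
On $50,000,000: 0.08874 × $50,000,000 = $4,437,000.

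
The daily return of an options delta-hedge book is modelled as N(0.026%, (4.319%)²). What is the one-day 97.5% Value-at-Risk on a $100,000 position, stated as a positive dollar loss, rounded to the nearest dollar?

$8,439

At 97.5% one-sided, z = 1.960.
VaR = −μ + z·σ = −(0.026%) + 1.960 × 4.319% = 8.439%.
On $100,000: 0.08439 × $100,000 = $8,439.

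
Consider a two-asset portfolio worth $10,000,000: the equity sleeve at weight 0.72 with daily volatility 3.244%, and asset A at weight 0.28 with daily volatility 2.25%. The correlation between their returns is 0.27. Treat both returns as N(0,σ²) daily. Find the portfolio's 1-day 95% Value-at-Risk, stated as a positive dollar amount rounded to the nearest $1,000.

σ_p² = 0.72²·3.244² + 0.28²·2.25² + 2·0.27·0.72·0.28·3.244·2.25 = 6.6469 (%²).
σ_p = √6.6469 = 2.578%.
At 95%, z = 1.645.
VaR = 1.645 × 2.578% = 4.241%; on $10,000,000 that is $424,100.

$424,000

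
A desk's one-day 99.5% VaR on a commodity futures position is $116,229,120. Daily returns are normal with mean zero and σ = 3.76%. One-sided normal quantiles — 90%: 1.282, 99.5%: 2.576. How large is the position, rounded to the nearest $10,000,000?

$1,200,000,000

VaR as a fraction of value: z·σ = 2.576 × 3.76% = 9.68576%.
Position = $116,229,120 / 0.0968576 = $1,200,000,000.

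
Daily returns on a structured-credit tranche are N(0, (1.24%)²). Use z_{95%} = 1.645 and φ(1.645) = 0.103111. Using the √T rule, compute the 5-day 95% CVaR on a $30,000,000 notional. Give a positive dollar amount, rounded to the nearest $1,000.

σ_{5d} = 1.24% × √5 = 2.773%.
ES multiplier = φ(z)/(1−α) = 0.103111/0.05 = 2.062.
ES = 2.773% × 2.062 = 5.718%; on $30,000,000: $1,715,400.

$1,715,000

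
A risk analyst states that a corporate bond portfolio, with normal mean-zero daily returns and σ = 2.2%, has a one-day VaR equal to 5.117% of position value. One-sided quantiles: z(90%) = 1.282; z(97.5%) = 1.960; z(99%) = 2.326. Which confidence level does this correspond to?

Implied z = VaR/σ = 5.117 / 2.2 = 2.326.
This matches z(99%) = 2.326.

99%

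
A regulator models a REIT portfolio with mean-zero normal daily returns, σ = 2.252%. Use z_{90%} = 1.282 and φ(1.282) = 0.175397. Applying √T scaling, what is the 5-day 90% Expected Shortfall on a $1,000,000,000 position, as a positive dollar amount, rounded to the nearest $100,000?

$88,300,000

σ_{5d} = 2.252% × √5 = 5.036%.
ES multiplier = φ(z)/(1−α) = 0.175397/0.1 = 1.754.
ES = 5.036% × 1.754 = 8.833%; on $1,000,000,000: $88,330,000.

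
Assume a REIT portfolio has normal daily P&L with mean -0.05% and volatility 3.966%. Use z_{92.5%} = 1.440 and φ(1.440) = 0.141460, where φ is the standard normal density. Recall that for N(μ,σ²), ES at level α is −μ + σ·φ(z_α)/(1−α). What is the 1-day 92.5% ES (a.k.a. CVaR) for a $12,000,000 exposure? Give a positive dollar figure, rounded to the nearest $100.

Tail multiplier: φ(z)/(1−α) = 0.141460 / 0.075 = 1.886.
ES = −(-0.05%) + 3.966% × 1.886 = 7.530%.
On $12,000,000: 0.07530 × $12,000,000 = $903,600.

$903,600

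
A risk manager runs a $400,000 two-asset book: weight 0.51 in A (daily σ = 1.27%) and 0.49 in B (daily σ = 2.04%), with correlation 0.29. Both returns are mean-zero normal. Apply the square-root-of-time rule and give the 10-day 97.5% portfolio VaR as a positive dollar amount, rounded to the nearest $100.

σ_p = √(0.51²·1.27² + 0.49²·2.04² + 2·0.29·0.51·0.49·1.27·2.04) = 1.339%.
σ_{10d} = 1.339% × √10 = 4.234%.
z(97.5%) = 1.960.
VaR = 1.960 × 4.234% = 8.299%; on $400,000 that is $33,196.

$33,200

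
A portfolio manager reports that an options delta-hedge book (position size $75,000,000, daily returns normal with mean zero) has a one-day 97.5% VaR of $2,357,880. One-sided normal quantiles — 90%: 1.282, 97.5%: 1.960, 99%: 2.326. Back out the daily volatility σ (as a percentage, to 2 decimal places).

1.60%

VaR as a fraction: $2,357,880 / $75,000,000 = 3.144%.
σ = VaR / z = 3.144% / 1.960 = 1.604%.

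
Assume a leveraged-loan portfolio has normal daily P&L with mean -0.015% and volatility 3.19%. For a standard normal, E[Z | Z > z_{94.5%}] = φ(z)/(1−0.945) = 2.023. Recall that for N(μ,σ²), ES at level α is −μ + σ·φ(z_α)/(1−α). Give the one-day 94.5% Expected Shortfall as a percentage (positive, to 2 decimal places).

6.47%

ES = −(-0.015%) + 3.19% × 2.023 = 6.468%.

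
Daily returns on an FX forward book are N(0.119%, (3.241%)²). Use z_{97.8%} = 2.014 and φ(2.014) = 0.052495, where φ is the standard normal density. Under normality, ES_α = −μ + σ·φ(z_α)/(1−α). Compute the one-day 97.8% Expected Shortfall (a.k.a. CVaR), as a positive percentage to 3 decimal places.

Tail multiplier: φ(z)/(1−α) = 0.052495 / 0.022 = 2.386.
ES = −(0.119%) + 3.241% × 2.386 = 7.614%.

7.614%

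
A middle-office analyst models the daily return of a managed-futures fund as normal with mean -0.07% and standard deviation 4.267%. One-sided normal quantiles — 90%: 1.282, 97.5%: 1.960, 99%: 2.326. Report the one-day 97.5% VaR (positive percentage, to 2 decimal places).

VaR = −μ + z·σ = −(-0.07%) + 1.960 × 4.267% = 8.433%.

8.43%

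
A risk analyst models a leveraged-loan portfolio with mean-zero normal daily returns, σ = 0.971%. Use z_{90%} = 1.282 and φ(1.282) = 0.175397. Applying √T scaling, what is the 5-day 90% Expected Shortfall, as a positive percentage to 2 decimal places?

σ_{5d} = 0.971% × √5 = 2.171%.
ES multiplier = φ(z)/(1−α) = 0.175397/0.1 = 1.754.
ES = 2.171% × 1.754 = 3.808%.

3.81%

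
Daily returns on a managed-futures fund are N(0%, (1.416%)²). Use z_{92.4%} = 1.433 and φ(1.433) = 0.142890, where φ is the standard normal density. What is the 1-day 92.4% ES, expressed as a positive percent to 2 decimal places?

2.66%

Tail multiplier: φ(z)/(1−α) = 0.142890 / 0.076 = 1.880.
ES = 1.416% × 1.880 = 2.662%.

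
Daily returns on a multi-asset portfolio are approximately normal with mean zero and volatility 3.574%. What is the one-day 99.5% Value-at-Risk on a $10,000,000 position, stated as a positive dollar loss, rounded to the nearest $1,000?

$921,000

At 99.5% one-sided, z = 2.576.
VaR = z·σ = 2.576 × 3.574% = 9.207%.
On $10,000,000: 0.09207 × $10,000,000 = $920,700.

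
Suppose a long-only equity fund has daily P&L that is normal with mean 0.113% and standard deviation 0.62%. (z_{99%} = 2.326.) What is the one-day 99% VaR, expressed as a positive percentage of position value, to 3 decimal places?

1.329%

VaR = −μ + z·σ = −(0.113%) + 2.326 × 0.62% = 1.329%.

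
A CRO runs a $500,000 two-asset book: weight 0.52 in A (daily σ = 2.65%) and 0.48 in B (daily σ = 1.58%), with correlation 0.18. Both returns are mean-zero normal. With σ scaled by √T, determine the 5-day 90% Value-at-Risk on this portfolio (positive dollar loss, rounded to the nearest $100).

σ_p = √(0.52²·2.65² + 0.48²·1.58² + 2·0.18·0.52·0.48·2.65·1.58) = 1.688%.
σ_{5d} = 1.688% × √5 = 3.774%.
z(90%) = 1.282.
VaR = 1.282 × 3.774% = 4.838%; on $500,000 that is $24,190.

$24,200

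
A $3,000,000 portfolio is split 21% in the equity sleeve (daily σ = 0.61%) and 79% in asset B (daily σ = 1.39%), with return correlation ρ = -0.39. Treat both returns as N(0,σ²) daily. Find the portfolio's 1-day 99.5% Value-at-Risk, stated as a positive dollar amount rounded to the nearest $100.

$81,500

σ_p² = 0.21²·0.61² + 0.79²·1.39² + 2·-0.39·0.21·0.79·0.61·1.39 = 1.1125 (%²).
σ_p = √1.1125 = 1.055%.
At 99.5%, z = 2.576.
VaR = 2.576 × 1.055% = 2.718%; on $3,000,000 that is $81,540.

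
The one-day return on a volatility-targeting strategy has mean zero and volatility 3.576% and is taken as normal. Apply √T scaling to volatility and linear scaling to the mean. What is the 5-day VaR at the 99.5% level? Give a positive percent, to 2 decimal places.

At 99.5%, z = 2.576.
σ_{5d} = 3.576% × √5 = 7.996%.
VaR = 2.576 × 7.996% = 20.598%.

20.60%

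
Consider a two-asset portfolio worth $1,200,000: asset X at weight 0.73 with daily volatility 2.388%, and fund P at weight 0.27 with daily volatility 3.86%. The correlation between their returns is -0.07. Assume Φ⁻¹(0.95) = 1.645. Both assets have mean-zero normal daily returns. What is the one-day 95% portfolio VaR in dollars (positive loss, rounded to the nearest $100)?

σ_p² = 0.73²·2.388² + 0.27²·3.86² + 2·-0.07·0.73·0.27·2.388·3.86 = 3.8707 (%²).
σ_p = √3.8707 = 1.967%.
VaR = 1.645 × 1.967% = 3.236%; on $1,200,000 that is $38,832.

$38,800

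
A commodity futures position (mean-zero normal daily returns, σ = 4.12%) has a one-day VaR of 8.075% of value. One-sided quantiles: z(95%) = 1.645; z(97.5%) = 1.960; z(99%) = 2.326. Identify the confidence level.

97.5%

Implied z = VaR/σ = 8.075 / 4.12 = 1.960.
This matches z(97.5%) = 1.960.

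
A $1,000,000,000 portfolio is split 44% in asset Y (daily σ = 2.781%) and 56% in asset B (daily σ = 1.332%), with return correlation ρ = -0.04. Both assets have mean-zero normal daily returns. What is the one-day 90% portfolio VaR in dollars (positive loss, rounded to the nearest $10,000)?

$18,040,000

σ_p² = 0.44²·2.781² + 0.56²·1.332² + 2·-0.04·0.44·0.56·2.781·1.332 = 1.9807 (%²).
σ_p = √1.9807 = 1.407%.
At 90%, z = 1.282.
VaR = 1.282 × 1.407% = 1.804%; on $1,000,000,000 that is $18,040,000.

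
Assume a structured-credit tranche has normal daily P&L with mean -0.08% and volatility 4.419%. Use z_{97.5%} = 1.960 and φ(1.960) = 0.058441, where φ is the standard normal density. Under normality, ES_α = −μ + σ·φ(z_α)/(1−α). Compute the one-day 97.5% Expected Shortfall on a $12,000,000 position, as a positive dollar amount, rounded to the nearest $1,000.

Tail multiplier: φ(z)/(1−α) = 0.058441 / 0.025 = 2.338.
ES = −(-0.08%) + 4.419% × 2.338 = 10.412%.
On $12,000,000: 0.10412 × $12,000,000 = $1,249,440.

$1,249,000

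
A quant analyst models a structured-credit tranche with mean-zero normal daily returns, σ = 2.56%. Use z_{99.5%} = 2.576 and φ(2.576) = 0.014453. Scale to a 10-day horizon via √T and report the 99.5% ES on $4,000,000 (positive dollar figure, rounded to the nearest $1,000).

σ_{10d} = 2.56% × √10 = 8.095%.
ES multiplier = φ(z)/(1−α) = 0.014453/0.005 = 2.891.
ES = 8.095% × 2.891 = 23.403%; on $4,000,000: $936,120.

$936,000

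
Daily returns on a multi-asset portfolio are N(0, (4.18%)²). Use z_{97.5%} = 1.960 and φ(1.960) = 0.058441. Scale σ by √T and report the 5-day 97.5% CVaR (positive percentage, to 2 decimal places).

21.85%

σ_{5d} = 4.18% × √5 = 9.347%.
ES multiplier = φ(z)/(1−α) = 0.058441/0.025 = 2.338.
ES = 9.347% × 2.338 = 21.853%.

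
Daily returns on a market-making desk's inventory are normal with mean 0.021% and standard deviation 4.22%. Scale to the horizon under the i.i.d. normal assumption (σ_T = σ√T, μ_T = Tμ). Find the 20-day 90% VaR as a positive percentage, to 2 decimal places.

At 90%, z = 1.282.
σ_{20d} = 4.22% × √20 = 18.872%; μ_{20d} = 20 × 0.021% = 0.420%.
VaR = −(0.420%) + 1.282 × 18.872% = 23.774%.

23.77%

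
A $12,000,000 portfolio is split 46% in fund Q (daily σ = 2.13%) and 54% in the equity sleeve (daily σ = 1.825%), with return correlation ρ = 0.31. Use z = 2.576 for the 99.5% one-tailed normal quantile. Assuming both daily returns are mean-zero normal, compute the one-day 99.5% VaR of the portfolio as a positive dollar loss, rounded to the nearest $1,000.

$492,000

σ_p² = 0.46²·2.13² + 0.54²·1.825² + 2·0.31·0.46·0.54·2.13·1.825 = 2.5299 (%²).
σ_p = √2.5299 = 1.591%.
VaR = 2.576 × 1.591% = 4.098%; on $12,000,000 that is $491,760.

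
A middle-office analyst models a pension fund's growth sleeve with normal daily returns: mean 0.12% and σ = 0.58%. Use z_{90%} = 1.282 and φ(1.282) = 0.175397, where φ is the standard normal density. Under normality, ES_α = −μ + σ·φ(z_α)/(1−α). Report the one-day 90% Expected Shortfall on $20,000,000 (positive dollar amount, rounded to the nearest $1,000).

$179,000

Tail multiplier: φ(z)/(1−α) = 0.175397 / 0.1 = 1.754.
ES = −(0.12%) + 0.58% × 1.754 = 0.897%.
On $20,000,000: 0.00897 × $20,000,000 = $179,400.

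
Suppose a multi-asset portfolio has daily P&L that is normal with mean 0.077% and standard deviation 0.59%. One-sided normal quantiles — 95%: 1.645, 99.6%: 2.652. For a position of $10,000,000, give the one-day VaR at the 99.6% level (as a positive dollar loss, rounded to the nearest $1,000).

$149,000

VaR = −μ + z·σ = −(0.077%) + 2.652 × 0.59% = 1.488%.
On $10,000,000: 0.01488 × $10,000,000 = $148,800.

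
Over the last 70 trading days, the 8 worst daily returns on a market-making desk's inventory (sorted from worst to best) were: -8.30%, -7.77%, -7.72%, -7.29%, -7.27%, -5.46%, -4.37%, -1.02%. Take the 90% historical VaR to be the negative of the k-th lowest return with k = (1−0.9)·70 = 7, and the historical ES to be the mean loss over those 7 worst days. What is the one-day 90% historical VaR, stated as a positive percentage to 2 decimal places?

k = 7; the 7th lowest return is -4.37%, so VaR = 4.37%.

4.37%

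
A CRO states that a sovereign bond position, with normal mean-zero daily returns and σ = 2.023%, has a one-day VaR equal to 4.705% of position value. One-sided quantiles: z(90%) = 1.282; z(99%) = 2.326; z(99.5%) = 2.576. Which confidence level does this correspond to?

99%

Implied z = VaR/σ = 4.705 / 2.023 = 2.326.
This matches z(99%) = 2.326.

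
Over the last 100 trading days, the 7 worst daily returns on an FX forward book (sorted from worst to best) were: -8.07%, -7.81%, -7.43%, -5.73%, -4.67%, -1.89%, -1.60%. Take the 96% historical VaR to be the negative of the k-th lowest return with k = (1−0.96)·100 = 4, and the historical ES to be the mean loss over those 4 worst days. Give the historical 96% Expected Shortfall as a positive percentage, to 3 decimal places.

The 4 worst returns sum to -29.04%.
ES = −(-29.04%) / 4 = 7.26% ≈ 7.260%.

7.260%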